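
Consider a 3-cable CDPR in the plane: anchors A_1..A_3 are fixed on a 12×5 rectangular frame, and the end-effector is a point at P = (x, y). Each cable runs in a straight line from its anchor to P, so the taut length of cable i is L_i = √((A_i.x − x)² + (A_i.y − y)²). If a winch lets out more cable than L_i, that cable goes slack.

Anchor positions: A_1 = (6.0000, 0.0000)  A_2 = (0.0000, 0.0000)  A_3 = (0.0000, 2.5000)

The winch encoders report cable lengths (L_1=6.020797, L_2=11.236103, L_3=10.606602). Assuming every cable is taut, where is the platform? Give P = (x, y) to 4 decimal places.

expand ‖A_i−P‖²=L_i² and subtract eq 1 (k_i ≔ ‖A_i‖²−L_i²)
k_1 = 36.0000+0.0000−36.2500 = -0.2500
eq1−eq2 → [12.0000  0.0000]·P = 126.0000
eq1−eq3 → [12.0000  -5.0000]·P = 106.0000
2×2 solve → P = (10.5000, 4.0000)

(10.5000, 4.0000)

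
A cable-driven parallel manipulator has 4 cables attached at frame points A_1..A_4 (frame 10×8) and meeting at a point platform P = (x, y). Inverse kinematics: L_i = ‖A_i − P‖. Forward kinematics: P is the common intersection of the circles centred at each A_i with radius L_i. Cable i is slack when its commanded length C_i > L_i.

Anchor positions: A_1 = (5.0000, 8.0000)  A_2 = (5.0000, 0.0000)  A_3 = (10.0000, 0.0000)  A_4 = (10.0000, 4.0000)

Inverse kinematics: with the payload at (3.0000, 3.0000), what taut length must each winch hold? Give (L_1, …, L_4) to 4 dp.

(5.3852, 3.6056, 7.6158, 7.0711)

L_1 = √((5.0000−3.0000)² + (8.0000−3.0000)²) = 5.3852
L_2 = √((5.0000−3.0000)² + (0.0000−3.0000)²) = 3.6056
L_3 = √((10.0000−3.0000)² + (0.0000−3.0000)²) = 7.6158
L_4 = √((10.0000−3.0000)² + (4.0000−3.0000)²) = 7.0711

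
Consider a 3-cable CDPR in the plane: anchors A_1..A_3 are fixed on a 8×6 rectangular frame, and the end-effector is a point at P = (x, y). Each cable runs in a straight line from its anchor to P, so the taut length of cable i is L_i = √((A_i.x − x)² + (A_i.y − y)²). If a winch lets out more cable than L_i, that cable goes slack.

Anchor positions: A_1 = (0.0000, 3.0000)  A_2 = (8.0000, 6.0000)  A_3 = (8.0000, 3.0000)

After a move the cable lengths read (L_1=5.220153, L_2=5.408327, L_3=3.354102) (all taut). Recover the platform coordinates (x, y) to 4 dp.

(5.0000, 1.5000)

each cable: (A_i−P)·(A_i−P) = L_i²; let c_i = ‖A_i‖²−L_i²
c_1 = 0.0000+9.0000−27.2500 = -18.2500
row 1: -16.0000x − 6.0000y = -89.0000  (c_2=70.7500)
row 2: -16.0000x + 0.0000y = -80.0000  (c_3=61.7500)
Cramer on rows 1–2 → x = 5.0000, y = 1.5000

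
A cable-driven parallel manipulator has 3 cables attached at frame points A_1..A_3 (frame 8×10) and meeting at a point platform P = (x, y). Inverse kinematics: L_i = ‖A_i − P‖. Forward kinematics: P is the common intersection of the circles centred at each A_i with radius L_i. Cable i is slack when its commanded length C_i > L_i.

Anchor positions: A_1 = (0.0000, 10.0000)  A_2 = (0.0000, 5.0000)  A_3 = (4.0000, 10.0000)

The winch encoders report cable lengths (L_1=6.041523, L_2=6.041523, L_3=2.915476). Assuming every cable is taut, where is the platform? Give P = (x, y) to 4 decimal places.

each cable: (A_i−P)·(A_i−P) = L_i²; let k_i = ‖A_i‖²−L_i²
k_1 = 0.0000+100.0000−36.5000 = 63.5000
row 1: 0.0000x + 10.0000y = 75.0000  (k_2=-11.5000)
row 2: -8.0000x + 0.0000y = -44.0000  (k_3=107.5000)
Cramer on rows 1–2 → x = 5.5000, y = 7.5000

(5.5000, 7.5000)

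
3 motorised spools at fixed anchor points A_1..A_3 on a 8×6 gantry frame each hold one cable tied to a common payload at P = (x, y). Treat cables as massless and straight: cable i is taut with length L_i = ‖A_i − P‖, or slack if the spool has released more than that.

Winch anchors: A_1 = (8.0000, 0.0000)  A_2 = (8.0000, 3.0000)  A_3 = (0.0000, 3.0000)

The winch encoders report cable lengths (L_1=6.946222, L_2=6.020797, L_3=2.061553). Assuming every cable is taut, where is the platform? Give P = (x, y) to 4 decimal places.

(2.0000, 3.5000)

circle eqns → linear via eq_j − eq_1; set k_j = A_j·A_j − L_j²
k_1 = 64.0000+0.0000−48.2500 = 15.7500
0.0000·x − 6.0000·y = k_1−k_2 = -21.0000
16.0000·x − 6.0000·y = k_1−k_3 = 11.0000
solve first two rows → x=2.0000, y=3.5000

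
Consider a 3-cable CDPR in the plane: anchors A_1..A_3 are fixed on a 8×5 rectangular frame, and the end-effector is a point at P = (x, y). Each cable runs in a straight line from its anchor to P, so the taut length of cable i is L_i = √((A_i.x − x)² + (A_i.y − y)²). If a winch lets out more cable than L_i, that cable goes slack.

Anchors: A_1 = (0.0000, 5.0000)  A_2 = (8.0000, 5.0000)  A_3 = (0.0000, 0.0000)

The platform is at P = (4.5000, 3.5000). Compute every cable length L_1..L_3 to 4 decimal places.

(4.7434, 3.8079, 5.7009)

L_1: Δ = A_1−P = (-4.5000, 1.5000) → ‖Δ‖ = √22.5000 = 4.7434
L_2: Δ = A_2−P = (3.5000, 1.5000) → ‖Δ‖ = √14.5000 = 3.8079
L_3: Δ = A_3−P = (-4.5000, -3.5000) → ‖Δ‖ = √32.5000 = 5.7009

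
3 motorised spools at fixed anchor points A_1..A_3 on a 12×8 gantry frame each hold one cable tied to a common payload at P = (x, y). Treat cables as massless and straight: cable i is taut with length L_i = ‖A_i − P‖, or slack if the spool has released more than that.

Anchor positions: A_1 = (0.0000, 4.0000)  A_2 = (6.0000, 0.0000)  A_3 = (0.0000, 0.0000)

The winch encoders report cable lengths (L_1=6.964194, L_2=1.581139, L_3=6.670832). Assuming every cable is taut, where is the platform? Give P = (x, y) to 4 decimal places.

(6.5000, 1.5000)

expand ‖A_i−P‖²=L_i² and subtract eq 1 (q_i ≔ ‖A_i‖²−L_i²)
q_1 = 0.0000+16.0000−48.5000 = -32.5000
eq1−eq2 → [-12.0000  8.0000]·P = -66.0000
eq1−eq3 → [0.0000  8.0000]·P = 12.0000
2×2 solve → P = (6.5000, 1.5000)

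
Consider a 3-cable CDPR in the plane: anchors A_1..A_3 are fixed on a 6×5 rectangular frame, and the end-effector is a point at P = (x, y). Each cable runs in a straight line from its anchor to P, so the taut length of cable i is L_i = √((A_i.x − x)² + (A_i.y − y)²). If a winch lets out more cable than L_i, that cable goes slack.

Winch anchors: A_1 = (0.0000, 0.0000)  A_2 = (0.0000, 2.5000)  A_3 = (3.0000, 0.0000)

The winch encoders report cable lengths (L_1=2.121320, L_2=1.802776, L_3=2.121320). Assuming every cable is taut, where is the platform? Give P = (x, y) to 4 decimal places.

(1.5000, 1.5000)

each cable: (A_i−P)·(A_i−P) = L_i²; let c_i = ‖A_i‖²−L_i²
c_1 = 0.0000+0.0000−4.5000 = -4.5000
row 1: 0.0000x − 5.0000y = -7.5000  (c_2=3.0000)
row 2: -6.0000x + 0.0000y = -9.0000  (c_3=4.5000)
Cramer on rows 1–2 → x = 1.5000, y = 1.5000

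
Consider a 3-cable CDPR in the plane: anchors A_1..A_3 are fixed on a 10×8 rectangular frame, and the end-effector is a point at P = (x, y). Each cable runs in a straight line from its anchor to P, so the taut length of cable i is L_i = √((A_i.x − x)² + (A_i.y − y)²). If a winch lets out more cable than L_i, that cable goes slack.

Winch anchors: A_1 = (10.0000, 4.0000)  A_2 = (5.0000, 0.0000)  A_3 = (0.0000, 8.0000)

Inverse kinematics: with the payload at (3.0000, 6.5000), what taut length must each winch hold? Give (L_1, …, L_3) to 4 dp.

L_1: Δ = A_1−P = (7.0000, -2.5000) → ‖Δ‖ = √55.2500 = 7.4330
L_2: Δ = A_2−P = (2.0000, -6.5000) → ‖Δ‖ = √46.2500 = 6.8007
L_3: Δ = A_3−P = (-3.0000, 1.5000) → ‖Δ‖ = √11.2500 = 3.3541

(7.4330, 6.8007, 3.3541)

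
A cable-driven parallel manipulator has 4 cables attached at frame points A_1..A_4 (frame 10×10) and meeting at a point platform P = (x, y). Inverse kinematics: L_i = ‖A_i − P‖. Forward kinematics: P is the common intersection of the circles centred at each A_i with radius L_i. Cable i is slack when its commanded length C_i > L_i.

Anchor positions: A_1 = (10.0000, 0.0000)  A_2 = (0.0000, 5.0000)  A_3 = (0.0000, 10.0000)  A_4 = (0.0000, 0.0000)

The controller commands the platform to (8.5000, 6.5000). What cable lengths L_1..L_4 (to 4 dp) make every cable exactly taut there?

(6.6708, 8.6313, 9.1924, 10.7005)

L_1 = √((10.0000−8.5000)² + (0.0000−6.5000)²) = 6.6708
L_2 = √((0.0000−8.5000)² + (5.0000−6.5000)²) = 8.6313
L_3 = √((0.0000−8.5000)² + (10.0000−6.5000)²) = 9.1924
L_4 = √((0.0000−8.5000)² + (0.0000−6.5000)²) = 10.7005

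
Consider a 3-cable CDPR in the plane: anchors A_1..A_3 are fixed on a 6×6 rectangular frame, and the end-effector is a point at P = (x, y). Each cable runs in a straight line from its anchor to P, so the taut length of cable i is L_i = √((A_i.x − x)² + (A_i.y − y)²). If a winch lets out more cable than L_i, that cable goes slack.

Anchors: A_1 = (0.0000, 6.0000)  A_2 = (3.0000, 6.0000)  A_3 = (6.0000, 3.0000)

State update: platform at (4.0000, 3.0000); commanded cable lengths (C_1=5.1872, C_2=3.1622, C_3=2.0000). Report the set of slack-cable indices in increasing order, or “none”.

1

i=1: geometric 5.0000 vs commanded 5.1872 ⇒ slack
i=2: geometric 3.1623 vs commanded 3.1622 ⇒ taut
i=3: geometric 2.0000 vs commanded 2.0000 ⇒ taut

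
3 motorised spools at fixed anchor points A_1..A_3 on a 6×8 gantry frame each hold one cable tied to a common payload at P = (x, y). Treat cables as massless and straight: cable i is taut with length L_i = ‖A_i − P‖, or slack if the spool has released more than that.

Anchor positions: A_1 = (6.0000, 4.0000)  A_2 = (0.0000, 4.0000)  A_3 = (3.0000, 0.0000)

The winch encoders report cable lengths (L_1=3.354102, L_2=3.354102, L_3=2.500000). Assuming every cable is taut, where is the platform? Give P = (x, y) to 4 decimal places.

circle eqns → linear via eq_j − eq_1; set q_j = A_j·A_j − L_j²
q_1 = 36.0000+16.0000−11.2500 = 40.7500
12.0000·x + 0.0000·y = q_1−q_2 = 36.0000
6.0000·x + 8.0000·y = q_1−q_3 = 38.0000
solve first two rows → x=3.0000, y=2.5000

(3.0000, 2.5000)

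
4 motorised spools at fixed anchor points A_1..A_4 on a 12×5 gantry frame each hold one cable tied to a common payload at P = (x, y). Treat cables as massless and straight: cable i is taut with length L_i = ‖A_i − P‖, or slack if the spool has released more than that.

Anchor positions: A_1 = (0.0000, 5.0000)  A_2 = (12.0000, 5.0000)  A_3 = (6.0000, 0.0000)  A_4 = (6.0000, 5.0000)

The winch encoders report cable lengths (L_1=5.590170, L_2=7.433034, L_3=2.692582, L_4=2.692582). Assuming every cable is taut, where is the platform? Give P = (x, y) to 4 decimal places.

(5.0000, 2.5000)

circle eqns → linear via eq_j − eq_1; set q_j = A_j·A_j − L_j²
q_1 = 0.0000+25.0000−31.2500 = -6.2500
-24.0000·x + 0.0000·y = q_1−q_2 = -120.0000
-12.0000·x + 10.0000·y = q_1−q_3 = -35.0000
-12.0000·x + 0.0000·y = q_1−q_4 = -60.0000
solve first two rows → x=5.0000, y=2.5000
check cable 4: ‖A_4−P‖² = 7.2500 ≈ L_4² = 7.2500 ✓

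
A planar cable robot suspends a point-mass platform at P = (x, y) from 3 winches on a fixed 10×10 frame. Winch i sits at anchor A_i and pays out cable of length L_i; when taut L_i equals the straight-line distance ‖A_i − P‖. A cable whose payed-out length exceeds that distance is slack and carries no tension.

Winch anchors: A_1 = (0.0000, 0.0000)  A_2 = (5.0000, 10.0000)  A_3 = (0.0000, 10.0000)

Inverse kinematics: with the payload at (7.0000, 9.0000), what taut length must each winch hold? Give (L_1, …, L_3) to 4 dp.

L_1 = √((0.0000−7.0000)² + (0.0000−9.0000)²) = 11.4018
L_2 = √((5.0000−7.0000)² + (10.0000−9.0000)²) = 2.2361
L_3 = √((0.0000−7.0000)² + (10.0000−9.0000)²) = 7.0711

(11.4018, 2.2361, 7.0711)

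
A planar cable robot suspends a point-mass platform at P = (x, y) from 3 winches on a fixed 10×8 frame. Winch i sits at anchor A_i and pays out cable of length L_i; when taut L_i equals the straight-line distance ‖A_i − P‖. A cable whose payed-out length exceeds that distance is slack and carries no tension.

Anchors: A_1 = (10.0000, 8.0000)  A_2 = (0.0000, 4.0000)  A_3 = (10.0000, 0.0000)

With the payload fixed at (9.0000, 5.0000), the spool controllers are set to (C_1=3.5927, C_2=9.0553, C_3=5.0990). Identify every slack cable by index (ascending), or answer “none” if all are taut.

1

cable 1: L_1 = ‖A_1−P‖ = 3.1623;  C_1 = 3.5927 → slack
cable 2: L_2 = ‖A_2−P‖ = 9.0554;  C_2 = 9.0553 → taut
cable 3: L_3 = ‖A_3−P‖ = 5.0990;  C_3 = 5.0990 → taut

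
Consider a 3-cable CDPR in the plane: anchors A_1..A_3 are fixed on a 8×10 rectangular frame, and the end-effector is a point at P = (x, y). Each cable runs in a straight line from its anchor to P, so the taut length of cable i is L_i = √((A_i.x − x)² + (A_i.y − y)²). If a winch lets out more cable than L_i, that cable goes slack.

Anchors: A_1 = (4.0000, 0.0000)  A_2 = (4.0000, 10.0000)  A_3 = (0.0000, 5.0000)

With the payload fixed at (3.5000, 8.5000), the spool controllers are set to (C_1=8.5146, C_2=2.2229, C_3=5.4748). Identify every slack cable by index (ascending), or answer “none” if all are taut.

cable 1: √((0.5000)²+(-8.5000)²)=8.5147, C_1=8.5146: taut
cable 2: √((0.5000)²+(1.5000)²)=1.5811, C_2=2.2229: slack
cable 3: √((-3.5000)²+(-3.5000)²)=4.9497, C_3=5.4748: slack

2, 3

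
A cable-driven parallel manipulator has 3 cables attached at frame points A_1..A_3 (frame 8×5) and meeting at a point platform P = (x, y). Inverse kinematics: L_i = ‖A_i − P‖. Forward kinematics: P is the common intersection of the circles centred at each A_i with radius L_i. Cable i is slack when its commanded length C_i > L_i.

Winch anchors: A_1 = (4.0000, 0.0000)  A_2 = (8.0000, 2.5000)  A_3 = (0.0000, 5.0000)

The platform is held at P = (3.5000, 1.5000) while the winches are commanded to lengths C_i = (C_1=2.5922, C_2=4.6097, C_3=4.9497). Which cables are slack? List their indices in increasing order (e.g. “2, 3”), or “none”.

i=1: geometric 1.5811 vs commanded 2.5922 ⇒ slack
i=2: geometric 4.6098 vs commanded 4.6097 ⇒ taut
i=3: geometric 4.9497 vs commanded 4.9497 ⇒ taut

1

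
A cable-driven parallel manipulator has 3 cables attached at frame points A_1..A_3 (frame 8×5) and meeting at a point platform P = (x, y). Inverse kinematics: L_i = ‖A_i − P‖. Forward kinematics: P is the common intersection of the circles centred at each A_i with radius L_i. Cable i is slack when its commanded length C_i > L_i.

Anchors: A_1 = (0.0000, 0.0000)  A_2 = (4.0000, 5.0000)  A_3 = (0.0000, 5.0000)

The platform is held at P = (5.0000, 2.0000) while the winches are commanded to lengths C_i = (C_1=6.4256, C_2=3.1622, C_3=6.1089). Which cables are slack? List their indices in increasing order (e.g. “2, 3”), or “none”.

i=1: geometric 5.3852 vs commanded 6.4256 ⇒ slack
i=2: geometric 3.1623 vs commanded 3.1622 ⇒ taut
i=3: geometric 5.8310 vs commanded 6.1089 ⇒ slack

1, 3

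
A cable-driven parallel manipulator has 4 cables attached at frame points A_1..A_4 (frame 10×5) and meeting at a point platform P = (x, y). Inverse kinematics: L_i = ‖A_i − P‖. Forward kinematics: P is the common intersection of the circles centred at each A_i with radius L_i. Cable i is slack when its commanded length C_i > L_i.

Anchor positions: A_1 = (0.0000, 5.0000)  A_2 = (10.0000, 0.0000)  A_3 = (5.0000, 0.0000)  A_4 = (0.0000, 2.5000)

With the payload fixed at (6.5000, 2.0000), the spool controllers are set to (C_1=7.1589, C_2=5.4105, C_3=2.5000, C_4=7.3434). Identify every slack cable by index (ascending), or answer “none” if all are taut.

2, 4

i=1: geometric 7.1589 vs commanded 7.1589 ⇒ taut
i=2: geometric 4.0311 vs commanded 5.4105 ⇒ slack
i=3: geometric 2.5000 vs commanded 2.5000 ⇒ taut
i=4: geometric 6.5192 vs commanded 7.3434 ⇒ slack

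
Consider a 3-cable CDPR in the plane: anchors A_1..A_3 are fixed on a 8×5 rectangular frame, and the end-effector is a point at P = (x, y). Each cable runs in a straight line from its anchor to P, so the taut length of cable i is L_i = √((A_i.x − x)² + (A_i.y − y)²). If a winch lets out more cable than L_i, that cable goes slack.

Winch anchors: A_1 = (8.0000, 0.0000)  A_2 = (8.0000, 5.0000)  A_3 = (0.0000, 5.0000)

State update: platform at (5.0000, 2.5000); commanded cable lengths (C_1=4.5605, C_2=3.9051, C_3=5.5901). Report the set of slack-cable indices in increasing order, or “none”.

1

cable 1: L_1 = ‖A_1−P‖ = 3.9051;  C_1 = 4.5605 → slack
cable 2: L_2 = ‖A_2−P‖ = 3.9051;  C_2 = 3.9051 → taut
cable 3: L_3 = ‖A_3−P‖ = 5.5902;  C_3 = 5.5901 → taut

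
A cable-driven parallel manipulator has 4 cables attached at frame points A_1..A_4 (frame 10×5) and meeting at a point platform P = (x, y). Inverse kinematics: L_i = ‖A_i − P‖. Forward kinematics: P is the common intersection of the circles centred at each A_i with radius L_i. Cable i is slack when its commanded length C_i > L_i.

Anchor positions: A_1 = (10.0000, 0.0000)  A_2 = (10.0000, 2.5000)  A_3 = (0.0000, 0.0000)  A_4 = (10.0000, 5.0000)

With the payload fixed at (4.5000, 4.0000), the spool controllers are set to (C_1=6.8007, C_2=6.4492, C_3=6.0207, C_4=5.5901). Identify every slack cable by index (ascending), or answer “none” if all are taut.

cable 1: √((5.5000)²+(-4.0000)²)=6.8007, C_1=6.8007: taut
cable 2: √((5.5000)²+(-1.5000)²)=5.7009, C_2=6.4492: slack
cable 3: √((-4.5000)²+(-4.0000)²)=6.0208, C_3=6.0207: taut
cable 4: √((5.5000)²+(1.0000)²)=5.5902, C_4=5.5901: taut

2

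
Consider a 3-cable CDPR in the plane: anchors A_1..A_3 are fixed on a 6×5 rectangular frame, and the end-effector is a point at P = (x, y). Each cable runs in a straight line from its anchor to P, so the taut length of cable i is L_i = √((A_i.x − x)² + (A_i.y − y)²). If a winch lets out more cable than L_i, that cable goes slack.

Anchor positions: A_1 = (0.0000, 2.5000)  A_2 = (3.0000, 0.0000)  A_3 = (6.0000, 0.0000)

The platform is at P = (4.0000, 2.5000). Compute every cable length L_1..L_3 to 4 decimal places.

(4.0000, 2.6926, 3.2016)

L_1 = √((0.0000−4.0000)² + (2.5000−2.5000)²) = 4.0000
L_2 = √((3.0000−4.0000)² + (0.0000−2.5000)²) = 2.6926
L_3 = √((6.0000−4.0000)² + (0.0000−2.5000)²) = 3.2016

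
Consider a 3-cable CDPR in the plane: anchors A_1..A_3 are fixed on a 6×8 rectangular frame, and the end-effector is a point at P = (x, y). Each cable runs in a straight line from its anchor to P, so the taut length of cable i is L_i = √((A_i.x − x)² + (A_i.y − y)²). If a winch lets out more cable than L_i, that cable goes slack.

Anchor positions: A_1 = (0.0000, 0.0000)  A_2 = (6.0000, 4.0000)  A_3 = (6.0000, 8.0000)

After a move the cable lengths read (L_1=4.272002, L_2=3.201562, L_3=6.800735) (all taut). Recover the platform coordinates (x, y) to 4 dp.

expand ‖A_i−P‖²=L_i² and subtract eq 1 (c_i ≔ ‖A_i‖²−L_i²)
c_1 = 0.0000+0.0000−18.2500 = -18.2500
eq1−eq2 → [-12.0000  -8.0000]·P = -60.0000
eq1−eq3 → [-12.0000  -16.0000]·P = -72.0000
2×2 solve → P = (4.0000, 1.5000)

(4.0000, 1.5000)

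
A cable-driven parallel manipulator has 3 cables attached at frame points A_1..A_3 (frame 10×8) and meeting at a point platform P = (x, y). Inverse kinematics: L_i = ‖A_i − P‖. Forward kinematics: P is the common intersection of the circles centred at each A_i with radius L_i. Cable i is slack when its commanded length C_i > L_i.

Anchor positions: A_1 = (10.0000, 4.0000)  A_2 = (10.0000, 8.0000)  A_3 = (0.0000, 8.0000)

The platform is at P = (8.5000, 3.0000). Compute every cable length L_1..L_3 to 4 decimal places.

L_1 = √((10.0000−8.5000)² + (4.0000−3.0000)²) = 1.8028
L_2 = √((10.0000−8.5000)² + (8.0000−3.0000)²) = 5.2202
L_3 = √((0.0000−8.5000)² + (8.0000−3.0000)²) = 9.8615

(1.8028, 5.2202, 9.8615)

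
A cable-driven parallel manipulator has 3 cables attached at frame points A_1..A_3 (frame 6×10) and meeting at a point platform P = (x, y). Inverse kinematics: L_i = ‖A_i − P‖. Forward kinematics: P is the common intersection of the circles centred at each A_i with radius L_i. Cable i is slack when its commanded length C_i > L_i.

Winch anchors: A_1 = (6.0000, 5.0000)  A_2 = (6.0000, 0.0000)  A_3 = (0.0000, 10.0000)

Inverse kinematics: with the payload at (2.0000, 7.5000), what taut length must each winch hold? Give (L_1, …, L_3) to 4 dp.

cable 1: Δx=4.0000, Δy=-2.5000; L_1 = √(Δx²+Δy²) = 4.7170
cable 2: Δx=4.0000, Δy=-7.5000; L_2 = √(Δx²+Δy²) = 8.5000
cable 3: Δx=-2.0000, Δy=2.5000; L_3 = √(Δx²+Δy²) = 3.2016

(4.7170, 8.5000, 3.2016)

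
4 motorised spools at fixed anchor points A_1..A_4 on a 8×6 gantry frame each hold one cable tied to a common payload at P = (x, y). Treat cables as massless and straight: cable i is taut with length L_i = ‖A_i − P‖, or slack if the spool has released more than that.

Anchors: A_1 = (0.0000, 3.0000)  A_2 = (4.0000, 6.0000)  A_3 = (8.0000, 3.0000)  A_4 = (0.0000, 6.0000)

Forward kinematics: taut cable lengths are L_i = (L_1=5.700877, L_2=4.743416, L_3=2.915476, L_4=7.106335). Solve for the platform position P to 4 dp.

(5.5000, 1.5000)

circle eqns → linear via eq_j − eq_1; set c_j = A_j·A_j − L_j²
c_1 = 0.0000+9.0000−32.5000 = -23.5000
-8.0000·x − 6.0000·y = c_1−c_2 = -53.0000
-16.0000·x + 0.0000·y = c_1−c_3 = -88.0000
0.0000·x − 6.0000·y = c_1−c_4 = -9.0000
solve first two rows → x=5.5000, y=1.5000
check cable 4: ‖A_4−P‖² = 50.5000 ≈ L_4² = 50.5000 ✓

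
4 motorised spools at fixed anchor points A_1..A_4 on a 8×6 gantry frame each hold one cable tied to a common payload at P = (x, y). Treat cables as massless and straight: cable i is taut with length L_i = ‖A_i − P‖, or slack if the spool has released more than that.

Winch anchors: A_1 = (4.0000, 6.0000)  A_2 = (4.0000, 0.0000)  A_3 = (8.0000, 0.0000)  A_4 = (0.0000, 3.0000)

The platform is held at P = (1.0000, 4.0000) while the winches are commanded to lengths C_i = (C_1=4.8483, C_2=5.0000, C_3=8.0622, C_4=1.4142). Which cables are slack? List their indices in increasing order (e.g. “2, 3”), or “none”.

1

cable 1: √((3.0000)²+(2.0000)²)=3.6056, C_1=4.8483: slack
cable 2: √((3.0000)²+(-4.0000)²)=5.0000, C_2=5.0000: taut
cable 3: √((7.0000)²+(-4.0000)²)=8.0623, C_3=8.0622: taut
cable 4: √((-1.0000)²+(-1.0000)²)=1.4142, C_4=1.4142: taut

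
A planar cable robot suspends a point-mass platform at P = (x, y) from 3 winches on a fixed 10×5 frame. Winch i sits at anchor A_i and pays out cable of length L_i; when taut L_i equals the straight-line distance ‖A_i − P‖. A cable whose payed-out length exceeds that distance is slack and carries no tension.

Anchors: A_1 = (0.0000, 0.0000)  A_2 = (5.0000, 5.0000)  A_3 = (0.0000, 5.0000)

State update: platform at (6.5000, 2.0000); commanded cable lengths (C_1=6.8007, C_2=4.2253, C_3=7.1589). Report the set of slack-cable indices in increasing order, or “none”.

i=1: geometric 6.8007 vs commanded 6.8007 ⇒ taut
i=2: geometric 3.3541 vs commanded 4.2253 ⇒ slack
i=3: geometric 7.1589 vs commanded 7.1589 ⇒ taut

2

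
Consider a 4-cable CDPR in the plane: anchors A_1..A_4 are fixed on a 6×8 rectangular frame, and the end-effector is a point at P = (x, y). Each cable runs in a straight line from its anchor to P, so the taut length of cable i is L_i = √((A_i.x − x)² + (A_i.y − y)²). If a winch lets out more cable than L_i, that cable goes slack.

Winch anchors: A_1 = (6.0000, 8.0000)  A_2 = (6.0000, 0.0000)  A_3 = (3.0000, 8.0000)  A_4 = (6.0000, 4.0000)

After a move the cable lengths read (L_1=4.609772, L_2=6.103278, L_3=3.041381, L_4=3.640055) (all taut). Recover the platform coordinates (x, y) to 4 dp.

(2.5000, 5.0000)

expand ‖A_i−P‖²=L_i² and subtract eq 1 (q_i ≔ ‖A_i‖²−L_i²)
q_1 = 36.0000+64.0000−21.2500 = 78.7500
eq1−eq2 → [0.0000  16.0000]·P = 80.0000
eq1−eq3 → [6.0000  0.0000]·P = 15.0000
eq1−eq4 → [0.0000  8.0000]·P = 40.0000
2×2 solve → P = (2.5000, 5.0000)
check cable 4: ‖A_4−P‖² = 13.2500 ≈ L_4² = 13.2500 ✓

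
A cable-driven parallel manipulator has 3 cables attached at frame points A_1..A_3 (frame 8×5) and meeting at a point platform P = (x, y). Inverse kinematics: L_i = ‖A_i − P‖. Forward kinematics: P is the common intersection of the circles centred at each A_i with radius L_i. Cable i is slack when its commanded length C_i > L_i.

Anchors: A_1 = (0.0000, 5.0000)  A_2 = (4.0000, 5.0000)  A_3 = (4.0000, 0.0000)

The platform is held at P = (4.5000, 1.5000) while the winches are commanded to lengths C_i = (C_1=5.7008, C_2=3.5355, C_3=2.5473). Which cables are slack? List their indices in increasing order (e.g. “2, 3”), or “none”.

i=1: geometric 5.7009 vs commanded 5.7008 ⇒ taut
i=2: geometric 3.5355 vs commanded 3.5355 ⇒ taut
i=3: geometric 1.5811 vs commanded 2.5473 ⇒ slack

3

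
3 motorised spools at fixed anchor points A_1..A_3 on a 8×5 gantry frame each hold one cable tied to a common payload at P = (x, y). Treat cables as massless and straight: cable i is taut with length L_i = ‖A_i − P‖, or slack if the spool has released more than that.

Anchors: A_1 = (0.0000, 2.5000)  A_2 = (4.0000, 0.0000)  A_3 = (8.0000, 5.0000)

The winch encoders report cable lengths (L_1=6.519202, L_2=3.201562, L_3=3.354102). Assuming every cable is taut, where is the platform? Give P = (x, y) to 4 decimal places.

(6.5000, 2.0000)

each cable: (A_i−P)·(A_i−P) = L_i²; let c_i = ‖A_i‖²−L_i²
c_1 = 0.0000+6.2500−42.5000 = -36.2500
row 1: -8.0000x + 5.0000y = -42.0000  (c_2=5.7500)
row 2: -16.0000x − 5.0000y = -114.0000  (c_3=77.7500)
Cramer on rows 1–2 → x = 6.5000, y = 2.0000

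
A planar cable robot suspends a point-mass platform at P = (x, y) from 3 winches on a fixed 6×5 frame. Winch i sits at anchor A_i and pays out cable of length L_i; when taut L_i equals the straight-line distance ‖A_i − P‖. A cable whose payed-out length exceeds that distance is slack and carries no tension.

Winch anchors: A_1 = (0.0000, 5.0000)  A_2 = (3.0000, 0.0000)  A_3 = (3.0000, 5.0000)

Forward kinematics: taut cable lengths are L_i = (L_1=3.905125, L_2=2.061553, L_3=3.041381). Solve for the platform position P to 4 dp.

(2.5000, 2.0000)

circle eqns → linear via eq_j − eq_1; set k_j = A_j·A_j − L_j²
k_1 = 0.0000+25.0000−15.2500 = 9.7500
-6.0000·x + 10.0000·y = k_1−k_2 = 5.0000
-6.0000·x + 0.0000·y = k_1−k_3 = -15.0000
solve first two rows → x=2.5000, y=2.0000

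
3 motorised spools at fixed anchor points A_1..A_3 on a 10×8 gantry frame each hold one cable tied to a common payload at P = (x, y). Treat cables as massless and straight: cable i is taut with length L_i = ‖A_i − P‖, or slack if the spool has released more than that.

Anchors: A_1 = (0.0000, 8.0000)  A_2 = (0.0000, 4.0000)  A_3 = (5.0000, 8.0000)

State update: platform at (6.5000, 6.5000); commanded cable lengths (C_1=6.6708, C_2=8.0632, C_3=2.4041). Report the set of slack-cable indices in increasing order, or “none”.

i=1: geometric 6.6708 vs commanded 6.6708 ⇒ taut
i=2: geometric 6.9642 vs commanded 8.0632 ⇒ slack
i=3: geometric 2.1213 vs commanded 2.4041 ⇒ slack

2, 3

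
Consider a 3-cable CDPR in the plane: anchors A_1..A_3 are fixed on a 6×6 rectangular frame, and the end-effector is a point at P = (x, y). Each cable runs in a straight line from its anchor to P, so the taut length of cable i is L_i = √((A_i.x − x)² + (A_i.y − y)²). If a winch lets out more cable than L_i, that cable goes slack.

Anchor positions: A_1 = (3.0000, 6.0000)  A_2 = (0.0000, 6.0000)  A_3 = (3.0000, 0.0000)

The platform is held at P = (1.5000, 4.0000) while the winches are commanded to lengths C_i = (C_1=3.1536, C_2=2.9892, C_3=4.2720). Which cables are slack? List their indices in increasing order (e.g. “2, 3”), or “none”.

1, 2

cable 1: L_1 = ‖A_1−P‖ = 2.5000;  C_1 = 3.1536 → slack
cable 2: L_2 = ‖A_2−P‖ = 2.5000;  C_2 = 2.9892 → slack
cable 3: L_3 = ‖A_3−P‖ = 4.2720;  C_3 = 4.2720 → taut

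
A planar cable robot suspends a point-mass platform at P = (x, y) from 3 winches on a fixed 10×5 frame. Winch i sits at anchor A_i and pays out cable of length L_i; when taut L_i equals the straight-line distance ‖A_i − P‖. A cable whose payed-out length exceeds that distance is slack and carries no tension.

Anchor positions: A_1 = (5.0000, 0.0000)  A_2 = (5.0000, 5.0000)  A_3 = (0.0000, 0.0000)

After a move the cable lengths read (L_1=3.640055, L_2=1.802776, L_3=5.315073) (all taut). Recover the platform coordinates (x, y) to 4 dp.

circle eqns → linear via eq_j − eq_1; set c_j = A_j·A_j − L_j²
c_1 = 25.0000+0.0000−13.2500 = 11.7500
0.0000·x − 10.0000·y = c_1−c_2 = -35.0000
10.0000·x + 0.0000·y = c_1−c_3 = 40.0000
solve first two rows → x=4.0000, y=3.5000

(4.0000, 3.5000)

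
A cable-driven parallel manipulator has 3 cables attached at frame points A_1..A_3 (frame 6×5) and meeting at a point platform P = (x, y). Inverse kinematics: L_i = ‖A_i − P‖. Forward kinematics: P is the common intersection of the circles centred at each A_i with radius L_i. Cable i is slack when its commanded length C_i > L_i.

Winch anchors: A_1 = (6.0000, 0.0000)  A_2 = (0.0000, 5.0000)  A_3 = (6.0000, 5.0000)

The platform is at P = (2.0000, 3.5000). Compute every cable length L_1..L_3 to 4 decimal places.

L_1 = √((6.0000−2.0000)² + (0.0000−3.5000)²) = 5.3151
L_2 = √((0.0000−2.0000)² + (5.0000−3.5000)²) = 2.5000
L_3 = √((6.0000−2.0000)² + (5.0000−3.5000)²) = 4.2720

(5.3151, 2.5000, 4.2720)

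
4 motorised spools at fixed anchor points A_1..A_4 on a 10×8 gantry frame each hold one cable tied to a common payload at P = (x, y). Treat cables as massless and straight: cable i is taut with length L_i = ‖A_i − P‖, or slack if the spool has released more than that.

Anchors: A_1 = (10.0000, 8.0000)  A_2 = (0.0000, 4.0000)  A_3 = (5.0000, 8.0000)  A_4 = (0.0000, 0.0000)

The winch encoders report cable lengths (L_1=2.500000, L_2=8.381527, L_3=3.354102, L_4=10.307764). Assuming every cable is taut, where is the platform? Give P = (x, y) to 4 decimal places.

circle eqns → linear via eq_j − eq_1; set k_j = A_j·A_j − L_j²
k_1 = 100.0000+64.0000−6.2500 = 157.7500
20.0000·x + 8.0000·y = k_1−k_2 = 212.0000
10.0000·x + 0.0000·y = k_1−k_3 = 80.0000
20.0000·x + 16.0000·y = k_1−k_4 = 264.0000
solve first two rows → x=8.0000, y=6.5000
check cable 4: ‖A_4−P‖² = 106.2500 ≈ L_4² = 106.2500 ✓

(8.0000, 6.5000)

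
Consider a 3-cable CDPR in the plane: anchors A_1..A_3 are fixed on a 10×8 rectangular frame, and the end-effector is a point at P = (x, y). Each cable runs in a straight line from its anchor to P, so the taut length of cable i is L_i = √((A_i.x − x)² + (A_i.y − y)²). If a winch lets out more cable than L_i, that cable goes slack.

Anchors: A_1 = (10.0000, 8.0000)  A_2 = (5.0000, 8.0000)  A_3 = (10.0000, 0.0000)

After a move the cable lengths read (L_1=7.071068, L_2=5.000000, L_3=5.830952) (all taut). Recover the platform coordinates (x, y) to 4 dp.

circle eqns → linear via eq_j − eq_1; set k_j = A_j·A_j − L_j²
k_1 = 100.0000+64.0000−50.0000 = 114.0000
10.0000·x + 0.0000·y = k_1−k_2 = 50.0000
0.0000·x + 16.0000·y = k_1−k_3 = 48.0000
solve first two rows → x=5.0000, y=3.0000

(5.0000, 3.0000)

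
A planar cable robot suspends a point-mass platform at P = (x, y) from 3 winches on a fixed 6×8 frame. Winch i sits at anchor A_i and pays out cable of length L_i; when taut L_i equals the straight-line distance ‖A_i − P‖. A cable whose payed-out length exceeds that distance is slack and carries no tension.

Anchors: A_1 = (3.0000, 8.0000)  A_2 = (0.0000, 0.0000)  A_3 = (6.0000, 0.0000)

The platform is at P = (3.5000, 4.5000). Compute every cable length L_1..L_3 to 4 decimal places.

(3.5355, 5.7009, 5.1478)

cable 1: Δx=-0.5000, Δy=3.5000; L_1 = √(Δx²+Δy²) = 3.5355
cable 2: Δx=-3.5000, Δy=-4.5000; L_2 = √(Δx²+Δy²) = 5.7009
cable 3: Δx=2.5000, Δy=-4.5000; L_3 = √(Δx²+Δy²) = 5.1478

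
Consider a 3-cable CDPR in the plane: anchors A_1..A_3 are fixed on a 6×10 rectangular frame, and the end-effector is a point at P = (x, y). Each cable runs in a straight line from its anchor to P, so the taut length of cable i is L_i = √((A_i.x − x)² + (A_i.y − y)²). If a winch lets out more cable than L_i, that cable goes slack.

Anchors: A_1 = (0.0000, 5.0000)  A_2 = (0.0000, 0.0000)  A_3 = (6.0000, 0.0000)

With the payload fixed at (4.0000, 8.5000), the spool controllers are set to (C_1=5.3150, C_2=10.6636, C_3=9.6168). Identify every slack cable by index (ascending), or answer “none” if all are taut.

2, 3

cable 1: L_1 = ‖A_1−P‖ = 5.3151;  C_1 = 5.3150 → taut
cable 2: L_2 = ‖A_2−P‖ = 9.3941;  C_2 = 10.6636 → slack
cable 3: L_3 = ‖A_3−P‖ = 8.7321;  C_3 = 9.6168 → slack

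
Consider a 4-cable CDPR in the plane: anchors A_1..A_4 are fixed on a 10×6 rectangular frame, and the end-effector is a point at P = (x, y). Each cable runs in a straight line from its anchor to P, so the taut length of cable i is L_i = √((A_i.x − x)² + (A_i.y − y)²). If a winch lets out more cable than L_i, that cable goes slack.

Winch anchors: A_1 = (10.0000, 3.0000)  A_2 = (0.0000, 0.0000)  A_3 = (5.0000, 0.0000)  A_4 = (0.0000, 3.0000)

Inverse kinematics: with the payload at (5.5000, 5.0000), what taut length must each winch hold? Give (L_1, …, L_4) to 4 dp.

L_1: Δ = A_1−P = (4.5000, -2.0000) → ‖Δ‖ = √24.2500 = 4.9244
L_2: Δ = A_2−P = (-5.5000, -5.0000) → ‖Δ‖ = √55.2500 = 7.4330
L_3: Δ = A_3−P = (-0.5000, -5.0000) → ‖Δ‖ = √25.2500 = 5.0249
L_4: Δ = A_4−P = (-5.5000, -2.0000) → ‖Δ‖ = √34.2500 = 5.8523

(4.9244, 7.4330, 5.0249, 5.8523)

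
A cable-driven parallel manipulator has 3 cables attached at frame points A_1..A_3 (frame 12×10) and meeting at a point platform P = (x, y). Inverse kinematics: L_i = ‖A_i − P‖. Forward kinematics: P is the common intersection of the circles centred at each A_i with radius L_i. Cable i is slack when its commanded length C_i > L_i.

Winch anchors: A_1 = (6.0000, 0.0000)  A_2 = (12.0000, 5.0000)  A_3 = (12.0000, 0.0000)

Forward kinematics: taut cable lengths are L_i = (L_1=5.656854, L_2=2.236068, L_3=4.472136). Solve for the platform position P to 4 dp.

expand ‖A_i−P‖²=L_i² and subtract eq 1 (k_i ≔ ‖A_i‖²−L_i²)
k_1 = 36.0000+0.0000−32.0000 = 4.0000
eq1−eq2 → [-12.0000  -10.0000]·P = -160.0000
eq1−eq3 → [-12.0000  0.0000]·P = -120.0000
2×2 solve → P = (10.0000, 4.0000)

(10.0000, 4.0000)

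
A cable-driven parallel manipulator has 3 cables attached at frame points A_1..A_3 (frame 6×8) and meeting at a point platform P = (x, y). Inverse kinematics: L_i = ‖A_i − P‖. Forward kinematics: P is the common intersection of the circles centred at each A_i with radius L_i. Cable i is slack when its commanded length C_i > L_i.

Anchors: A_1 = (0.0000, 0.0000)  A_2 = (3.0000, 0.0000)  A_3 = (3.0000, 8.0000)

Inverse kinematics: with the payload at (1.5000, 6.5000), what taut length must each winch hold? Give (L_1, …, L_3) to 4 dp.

L_1 = √((0.0000−1.5000)² + (0.0000−6.5000)²) = 6.6708
L_2 = √((3.0000−1.5000)² + (0.0000−6.5000)²) = 6.6708
L_3 = √((3.0000−1.5000)² + (8.0000−6.5000)²) = 2.1213

(6.6708, 6.6708, 2.1213)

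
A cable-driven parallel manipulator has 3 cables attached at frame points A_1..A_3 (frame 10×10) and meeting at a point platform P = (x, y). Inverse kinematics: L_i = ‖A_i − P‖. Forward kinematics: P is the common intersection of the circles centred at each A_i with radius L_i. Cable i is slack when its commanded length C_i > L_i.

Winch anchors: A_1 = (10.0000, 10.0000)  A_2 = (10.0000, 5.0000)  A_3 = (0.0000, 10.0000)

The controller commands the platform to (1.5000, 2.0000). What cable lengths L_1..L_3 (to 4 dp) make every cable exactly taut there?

(11.6726, 9.0139, 8.1394)

L_1: Δ = A_1−P = (8.5000, 8.0000) → ‖Δ‖ = √136.2500 = 11.6726
L_2: Δ = A_2−P = (8.5000, 3.0000) → ‖Δ‖ = √81.2500 = 9.0139
L_3: Δ = A_3−P = (-1.5000, 8.0000) → ‖Δ‖ = √66.2500 = 8.1394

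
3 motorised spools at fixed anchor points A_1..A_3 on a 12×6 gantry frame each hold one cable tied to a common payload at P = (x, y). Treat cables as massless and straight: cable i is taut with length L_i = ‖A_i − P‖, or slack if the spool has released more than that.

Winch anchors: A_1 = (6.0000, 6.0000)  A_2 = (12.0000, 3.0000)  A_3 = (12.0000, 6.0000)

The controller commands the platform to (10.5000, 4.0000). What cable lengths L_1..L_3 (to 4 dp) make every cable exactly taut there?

(4.9244, 1.8028, 2.5000)

L_1 = √((6.0000−10.5000)² + (6.0000−4.0000)²) = 4.9244
L_2 = √((12.0000−10.5000)² + (3.0000−4.0000)²) = 1.8028
L_3 = √((12.0000−10.5000)² + (6.0000−4.0000)²) = 2.5000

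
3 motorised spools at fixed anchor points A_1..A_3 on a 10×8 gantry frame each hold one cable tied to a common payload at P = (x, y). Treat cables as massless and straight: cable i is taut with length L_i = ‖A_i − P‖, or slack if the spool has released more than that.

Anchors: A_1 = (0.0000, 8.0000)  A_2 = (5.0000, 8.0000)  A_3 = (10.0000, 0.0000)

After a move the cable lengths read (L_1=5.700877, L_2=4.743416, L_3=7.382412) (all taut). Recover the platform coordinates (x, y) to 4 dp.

expand ‖A_i−P‖²=L_i² and subtract eq 1 (c_i ≔ ‖A_i‖²−L_i²)
c_1 = 0.0000+64.0000−32.5000 = 31.5000
eq1−eq2 → [-10.0000  0.0000]·P = -35.0000
eq1−eq3 → [-20.0000  16.0000]·P = -14.0000
2×2 solve → P = (3.5000, 3.5000)

(3.5000, 3.5000)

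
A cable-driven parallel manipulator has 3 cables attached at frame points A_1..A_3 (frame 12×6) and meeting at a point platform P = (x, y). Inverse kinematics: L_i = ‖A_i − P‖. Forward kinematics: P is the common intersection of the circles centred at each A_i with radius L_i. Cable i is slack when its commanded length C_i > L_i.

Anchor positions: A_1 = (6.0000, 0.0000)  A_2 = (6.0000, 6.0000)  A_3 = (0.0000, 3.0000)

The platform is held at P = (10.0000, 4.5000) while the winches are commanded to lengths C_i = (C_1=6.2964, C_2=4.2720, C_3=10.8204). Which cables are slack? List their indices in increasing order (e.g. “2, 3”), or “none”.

cable 1: L_1 = ‖A_1−P‖ = 6.0208;  C_1 = 6.2964 → slack
cable 2: L_2 = ‖A_2−P‖ = 4.2720;  C_2 = 4.2720 → taut
cable 3: L_3 = ‖A_3−P‖ = 10.1119;  C_3 = 10.8204 → slack

1, 3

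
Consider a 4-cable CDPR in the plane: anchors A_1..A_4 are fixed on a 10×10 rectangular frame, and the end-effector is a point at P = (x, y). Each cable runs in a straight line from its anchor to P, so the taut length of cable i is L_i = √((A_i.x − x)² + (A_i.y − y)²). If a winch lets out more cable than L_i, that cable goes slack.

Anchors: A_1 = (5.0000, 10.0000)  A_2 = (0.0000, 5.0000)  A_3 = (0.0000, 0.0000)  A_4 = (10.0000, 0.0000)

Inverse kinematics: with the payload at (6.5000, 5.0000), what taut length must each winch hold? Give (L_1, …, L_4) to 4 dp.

(5.2202, 6.5000, 8.2006, 6.1033)

L_1: Δ = A_1−P = (-1.5000, 5.0000) → ‖Δ‖ = √27.2500 = 5.2202
L_2: Δ = A_2−P = (-6.5000, 0.0000) → ‖Δ‖ = √42.2500 = 6.5000
L_3: Δ = A_3−P = (-6.5000, -5.0000) → ‖Δ‖ = √67.2500 = 8.2006
L_4: Δ = A_4−P = (3.5000, -5.0000) → ‖Δ‖ = √37.2500 = 6.1033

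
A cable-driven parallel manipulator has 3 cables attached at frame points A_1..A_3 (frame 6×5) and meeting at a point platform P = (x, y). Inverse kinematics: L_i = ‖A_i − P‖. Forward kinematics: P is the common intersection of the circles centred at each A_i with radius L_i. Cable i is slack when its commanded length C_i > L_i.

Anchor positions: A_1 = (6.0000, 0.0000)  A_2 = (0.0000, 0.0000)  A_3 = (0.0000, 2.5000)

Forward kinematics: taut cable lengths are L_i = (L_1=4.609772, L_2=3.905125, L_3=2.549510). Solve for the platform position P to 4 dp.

(2.5000, 3.0000)

each cable: (A_i−P)·(A_i−P) = L_i²; let c_i = ‖A_i‖²−L_i²
c_1 = 36.0000+0.0000−21.2500 = 14.7500
row 1: 12.0000x + 0.0000y = 30.0000  (c_2=-15.2500)
row 2: 12.0000x − 5.0000y = 15.0000  (c_3=-0.2500)
Cramer on rows 1–2 → x = 2.5000, y = 3.0000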